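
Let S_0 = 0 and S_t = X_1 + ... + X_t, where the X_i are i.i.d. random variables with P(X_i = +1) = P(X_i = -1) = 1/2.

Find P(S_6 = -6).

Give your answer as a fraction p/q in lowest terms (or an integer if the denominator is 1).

Answer: 1/64

Derivation:
To reach position -6 after 6 steps: need 0 steps of +1 and 6 of -1.
Favorable paths: C(6,0) = 1
Total paths: 2^6 = 64
P = 1/64 = 1/64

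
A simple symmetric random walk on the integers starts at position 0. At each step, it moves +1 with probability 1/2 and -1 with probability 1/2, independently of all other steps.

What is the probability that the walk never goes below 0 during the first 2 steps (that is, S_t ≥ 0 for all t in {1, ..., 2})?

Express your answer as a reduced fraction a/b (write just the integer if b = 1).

Let f(t,s) = #length-t paths at position s with S_1..S_t all ≥ 0.
f(t,s) = f(t-1,s-1) + f(t-1,s+1) for s ≥ 0; f(t,s) = 0 for s < 0.
t=0: f(0,0)=1
t=1: f(1,1)=1
t=2: f(2,0)=1 f(2,2)=1
Σ_s f(2,s) = 2
P = 2/4 = 1/2

Answer: 1/2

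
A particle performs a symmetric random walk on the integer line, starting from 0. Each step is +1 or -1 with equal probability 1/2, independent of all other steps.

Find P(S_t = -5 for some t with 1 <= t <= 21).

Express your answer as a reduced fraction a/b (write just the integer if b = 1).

Answer: 300185/1048576

Derivation:
Count via complement. Let g(t,s) = #length-t paths at position s with S_1..S_t all ≠ -5.
g(t,s) = g(t-1,s-1) + g(t-1,s+1) for s ≠ -5; g(t,-5) = 0.
t=0: g(0,0)=1
t=1: g(1,-1)=1 g(1,1)=1
t=2: g(2,-2)=1 g(2,0)=2 g(2,2)=1
t=3: g(3,-3)=1 g(3,-1)=3 g(3,1)=3 g(3,3)=1
t=4: g(4,-4)=1 g(4,-2)=4 g(4,0)=6 g(4,2)=4 g(4,4)=1
t=5: g(5,-3)=5 g(5,-1)=10 g(5,1)=10 g(5,3)=5 g(5,5)=1
t=6: g(6,-4)=5 g(6,-2)=15 g(6,0)=20 g(6,2)=15 g(6,4)=6 g(6,6)=1
t=7: g(7,-3)=20 g(7,-1)=35 g(7,1)=35 g(7,3)=21 g(7,5)=7 g(7,7)=1
t=8: g(8,-4)=20 g(8,-2)=55 g(8,0)=70 g(8,2)=56 g(8,4)=28 g(8,6)=8 g(8,8)=1
t=9: g(9,-3)=75 g(9,-1)=125 g(9,1)=126 g(9,3)=84 g(9,5)=36 g(9,7)=9 g(9,9)=1
t=10: g(10,-4)=75 g(10,-2)=200 g(10,0)=251 g(10,2)=210 g(10,4)=120 g(10,6)=45 g(10,8)=10 g(10,10)=1
t=11: g(11,-3)=275 g(11,-1)=451 g(11,1)=461 g(11,3)=330 g(11,5)=165 g(11,7)=55 g(11,9)=11 g(11,11)=1
t=12: g(12,-4)=275 g(12,-2)=726 g(12,0)=912 g(12,2)=791 g(12,4)=495 g(12,6)=220 g(12,8)=66 g(12,10)=12 g(12,12)=1
t=13: g(13,-3)=1001 g(13,-1)=1638 g(13,1)=1703 g(13,3)=1286 g(13,5)=715 g(13,7)=286 g(13,9)=78 g(13,11)=13 g(13,13)=1
t=14: g(14,-4)=1001 g(14,-2)=2639 g(14,0)=3341 g(14,2)=2989 g(14,4)=2001 g(14,6)=1001 g(14,8)=364 g(14,10)=91 g(14,12)=14 g(14,14)=1
t=15: g(15,-3)=3640 g(15,-1)=5980 g(15,1)=6330 g(15,3)=4990 g(15,5)=3002 g(15,7)=1365 g(15,9)=455 g(15,11)=105 g(15,13)=15 g(15,15)=1
t=16: g(16,-4)=3640 g(16,-2)=9620 g(16,0)=12310 g(16,2)=11320 g(16,4)=7992 g(16,6)=4367 g(16,8)=1820 g(16,10)=560 g(16,12)=120 g(16,14)=16 g(16,16)=1
t=17: g(17,-3)=13260 g(17,-1)=21930 g(17,1)=23630 g(17,3)=19312 g(17,5)=12359 g(17,7)=6187 g(17,9)=2380 g(17,11)=680 g(17,13)=136 g(17,15)=17 g(17,17)=1
t=18: g(18,-4)=13260 g(18,-2)=35190 g(18,0)=45560 g(18,2)=42942 g(18,4)=31671 g(18,6)=18546 g(18,8)=8567 g(18,10)=3060 g(18,12)=816 g(18,14)=153 g(18,16)=18 g(18,18)=1
t=19: g(19,-3)=48450 g(19,-1)=80750 g(19,1)=88502 g(19,3)=74613 g(19,5)=50217 g(19,7)=27113 g(19,9)=11627 g(19,11)=3876 g(19,13)=969 g(19,15)=171 g(19,17)=19 g(19,19)=1
t=20: g(20,-4)=48450 g(20,-2)=129200 g(20,0)=169252 g(20,2)=163115 g(20,4)=124830 g(20,6)=77330 g(20,8)=38740 g(20,10)=15503 g(20,12)=4845 g(20,14)=1140 g(20,16)=190 g(20,18)=20 g(20,20)=1
t=21: g(21,-3)=177650 g(21,-1)=298452 g(21,1)=332367 g(21,3)=287945 g(21,5)=202160 g(21,7)=116070 g(21,9)=54243 g(21,11)=20348 g(21,13)=5985 g(21,15)=1330 g(21,17)=210 g(21,19)=21 g(21,21)=1
Paths never hitting -5: Σ_s g(21,s) = 1496782
Paths hitting -5: 2^21 - 1496782 = 600370
P = 600370/2097152 = 300185/1048576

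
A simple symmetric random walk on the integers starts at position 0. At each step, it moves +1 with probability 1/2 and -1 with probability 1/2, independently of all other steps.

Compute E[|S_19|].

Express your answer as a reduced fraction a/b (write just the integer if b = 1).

Answer: 230945/65536

Derivation:
S_19 takes values m ≡ 1 (mod 2) with |m| ≤ 19; P(S_19=m) = C(19,(19+m)/2)/2^19.
Total paths: 2^19 = 524288
Distribution: P(S=-19)=1/524288, P(S=-17)=19/524288, P(S=-15)=171/524288, P(S=-13)=969/524288, P(S=-11)=3876/524288, P(S=-9)=11628/524288, P(S=-7)=27132/524288, P(S=-5)=50388/524288, P(S=-3)=75582/524288, P(S=-1)=92378/524288, P(S=1)=92378/524288, P(S=3)=75582/524288, P(S=5)=50388/524288, P(S=7)=27132/524288, P(S=9)=11628/524288, P(S=11)=3876/524288, P(S=13)=969/524288, P(S=15)=171/524288, P(S=17)=19/524288, P(S=19)=1/524288
E[|S_19|] = Σ_m |m|·P(S_19=m) = 1847560/524288 = 230945/65536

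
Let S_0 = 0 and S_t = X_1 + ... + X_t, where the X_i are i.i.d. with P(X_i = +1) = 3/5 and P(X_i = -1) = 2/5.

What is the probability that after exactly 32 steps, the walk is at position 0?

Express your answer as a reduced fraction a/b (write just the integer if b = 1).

Answer: 339142768681303277568/4656612873077392578125

Derivation:
To be at 0 after 32 steps: need exactly 16 steps of +1 and 16 of -1.
Number of such sequences: C(32,16) = 601080390
Each has probability (3/5)^16 · (2/5)^16 = 2821109907456/23283064365386962890625
P = 601080390 · 2821109907456/23283064365386962890625 = 339142768681303277568/4656612873077392578125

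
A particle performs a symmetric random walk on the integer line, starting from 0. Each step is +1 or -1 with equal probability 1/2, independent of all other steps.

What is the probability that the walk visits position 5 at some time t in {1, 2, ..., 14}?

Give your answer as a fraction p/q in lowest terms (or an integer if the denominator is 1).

Count via complement. Let g(t,s) = #length-t paths at position s with S_1..S_t all ≠ 5.
g(t,s) = g(t-1,s-1) + g(t-1,s+1) for s ≠ 5; g(t,5) = 0.
t=0: g(0,0)=1
t=1: g(1,-1)=1 g(1,1)=1
t=2: g(2,-2)=1 g(2,0)=2 g(2,2)=1
t=3: g(3,-3)=1 g(3,-1)=3 g(3,1)=3 g(3,3)=1
t=4: g(4,-4)=1 g(4,-2)=4 g(4,0)=6 g(4,2)=4 g(4,4)=1
t=5: g(5,-5)=1 g(5,-3)=5 g(5,-1)=10 g(5,1)=10 g(5,3)=5
t=6: g(6,-6)=1 g(6,-4)=6 g(6,-2)=15 g(6,0)=20 g(6,2)=15 g(6,4)=5
t=7: g(7,-7)=1 g(7,-5)=7 g(7,-3)=21 g(7,-1)=35 g(7,1)=35 g(7,3)=20
t=8: g(8,-8)=1 g(8,-6)=8 g(8,-4)=28 g(8,-2)=56 g(8,0)=70 g(8,2)=55 g(8,4)=20
t=9: g(9,-9)=1 g(9,-7)=9 g(9,-5)=36 g(9,-3)=84 g(9,-1)=126 g(9,1)=125 g(9,3)=75
t=10: g(10,-10)=1 g(10,-8)=10 g(10,-6)=45 g(10,-4)=120 g(10,-2)=210 g(10,0)=251 g(10,2)=200 g(10,4)=75
t=11: g(11,-11)=1 g(11,-9)=11 g(11,-7)=55 g(11,-5)=165 g(11,-3)=330 g(11,-1)=461 g(11,1)=451 g(11,3)=275
t=12: g(12,-12)=1 g(12,-10)=12 g(12,-8)=66 g(12,-6)=220 g(12,-4)=495 g(12,-2)=791 g(12,0)=912 g(12,2)=726 g(12,4)=275
t=13: g(13,-13)=1 g(13,-11)=13 g(13,-9)=78 g(13,-7)=286 g(13,-5)=715 g(13,-3)=1286 g(13,-1)=1703 g(13,1)=1638 g(13,3)=1001
t=14: g(14,-14)=1 g(14,-12)=14 g(14,-10)=91 g(14,-8)=364 g(14,-6)=1001 g(14,-4)=2001 g(14,-2)=2989 g(14,0)=3341 g(14,2)=2639 g(14,4)=1001
Paths never hitting 5: Σ_s g(14,s) = 13442
Paths hitting 5: 2^14 - 13442 = 2942
P = 2942/16384 = 1471/8192

Answer: 1471/8192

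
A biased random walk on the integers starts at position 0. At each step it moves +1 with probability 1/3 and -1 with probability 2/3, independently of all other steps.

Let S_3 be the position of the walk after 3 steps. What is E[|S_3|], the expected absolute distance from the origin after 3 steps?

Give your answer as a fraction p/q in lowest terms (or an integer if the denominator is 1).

Answer: 5/3

Derivation:
S_3 takes values m ≡ 1 (mod 2) with |m| ≤ 3; P(S_3=m) = C(3,(3+m)/2) · (1/3)^((3+m)/2) · (2/3)^((3-m)/2).
Distribution: P(S=-3)=8/27, P(S=-1)=4/9, P(S=1)=2/9, P(S=3)=1/27
E[|S_3|] = Σ_m |m|·P(S_3=m) = 5/3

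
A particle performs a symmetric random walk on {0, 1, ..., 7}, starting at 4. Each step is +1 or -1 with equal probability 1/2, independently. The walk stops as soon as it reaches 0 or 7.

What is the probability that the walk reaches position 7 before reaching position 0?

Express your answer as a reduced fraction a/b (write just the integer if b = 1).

Answer: 4/7

Derivation:
Symmetric walk (p = 1/2): the harmonic-function argument gives P(hit 7 before 0 | start at 4) = a/N.
P = 4/7 = 4/7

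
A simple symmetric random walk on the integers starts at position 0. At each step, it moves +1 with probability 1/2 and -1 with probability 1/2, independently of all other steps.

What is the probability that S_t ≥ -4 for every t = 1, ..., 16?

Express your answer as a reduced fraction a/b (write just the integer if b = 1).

Let f(t,s) = #length-t paths at position s with S_1..S_t all ≥ -4.
f(t,s) = f(t-1,s-1) + f(t-1,s+1) for s ≥ -4; f(t,s) = 0 for s < -4.
t=0: f(0,0)=1
t=1: f(1,-1)=1 f(1,1)=1
t=2: f(2,-2)=1 f(2,0)=2 f(2,2)=1
t=3: f(3,-3)=1 f(3,-1)=3 f(3,1)=3 f(3,3)=1
t=4: f(4,-4)=1 f(4,-2)=4 f(4,0)=6 f(4,2)=4 f(4,4)=1
t=5: f(5,-3)=5 f(5,-1)=10 f(5,1)=10 f(5,3)=5 f(5,5)=1
t=6: f(6,-4)=5 f(6,-2)=15 f(6,0)=20 f(6,2)=15 f(6,4)=6 f(6,6)=1
t=7: f(7,-3)=20 f(7,-1)=35 f(7,1)=35 f(7,3)=21 f(7,5)=7 f(7,7)=1
t=8: f(8,-4)=20 f(8,-2)=55 f(8,0)=70 f(8,2)=56 f(8,4)=28 f(8,6)=8 f(8,8)=1
t=9: f(9,-3)=75 f(9,-1)=125 f(9,1)=126 f(9,3)=84 f(9,5)=36 f(9,7)=9 f(9,9)=1
t=10: f(10,-4)=75 f(10,-2)=200 f(10,0)=251 f(10,2)=210 f(10,4)=120 f(10,6)=45 f(10,8)=10 f(10,10)=1
t=11: f(11,-3)=275 f(11,-1)=451 f(11,1)=461 f(11,3)=330 f(11,5)=165 f(11,7)=55 f(11,9)=11 f(11,11)=1
t=12: f(12,-4)=275 f(12,-2)=726 f(12,0)=912 f(12,2)=791 f(12,4)=495 f(12,6)=220 f(12,8)=66 f(12,10)=12 f(12,12)=1
t=13: f(13,-3)=1001 f(13,-1)=1638 f(13,1)=1703 f(13,3)=1286 f(13,5)=715 f(13,7)=286 f(13,9)=78 f(13,11)=13 f(13,13)=1
t=14: f(14,-4)=1001 f(14,-2)=2639 f(14,0)=3341 f(14,2)=2989 f(14,4)=2001 f(14,6)=1001 f(14,8)=364 f(14,10)=91 f(14,12)=14 f(14,14)=1
t=15: f(15,-3)=3640 f(15,-1)=5980 f(15,1)=6330 f(15,3)=4990 f(15,5)=3002 f(15,7)=1365 f(15,9)=455 f(15,11)=105 f(15,13)=15 f(15,15)=1
t=16: f(16,-4)=3640 f(16,-2)=9620 f(16,0)=12310 f(16,2)=11320 f(16,4)=7992 f(16,6)=4367 f(16,8)=1820 f(16,10)=560 f(16,12)=120 f(16,14)=16 f(16,16)=1
Σ_s f(16,s) = 51766
P = 51766/65536 = 25883/32768

Answer: 25883/32768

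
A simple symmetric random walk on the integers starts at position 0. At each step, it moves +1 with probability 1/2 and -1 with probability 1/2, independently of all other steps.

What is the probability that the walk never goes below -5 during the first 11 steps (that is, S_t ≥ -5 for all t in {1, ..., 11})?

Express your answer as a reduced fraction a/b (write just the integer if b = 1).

Answer: 957/1024

Derivation:
Let f(t,s) = #length-t paths at position s with S_1..S_t all ≥ -5.
f(t,s) = f(t-1,s-1) + f(t-1,s+1) for s ≥ -5; f(t,s) = 0 for s < -5.
t=0: f(0,0)=1
t=1: f(1,-1)=1 f(1,1)=1
t=2: f(2,-2)=1 f(2,0)=2 f(2,2)=1
t=3: f(3,-3)=1 f(3,-1)=3 f(3,1)=3 f(3,3)=1
t=4: f(4,-4)=1 f(4,-2)=4 f(4,0)=6 f(4,2)=4 f(4,4)=1
t=5: f(5,-5)=1 f(5,-3)=5 f(5,-1)=10 f(5,1)=10 f(5,3)=5 f(5,5)=1
t=6: f(6,-4)=6 f(6,-2)=15 f(6,0)=20 f(6,2)=15 f(6,4)=6 f(6,6)=1
t=7: f(7,-5)=6 f(7,-3)=21 f(7,-1)=35 f(7,1)=35 f(7,3)=21 f(7,5)=7 f(7,7)=1
t=8: f(8,-4)=27 f(8,-2)=56 f(8,0)=70 f(8,2)=56 f(8,4)=28 f(8,6)=8 f(8,8)=1
t=9: f(9,-5)=27 f(9,-3)=83 f(9,-1)=126 f(9,1)=126 f(9,3)=84 f(9,5)=36 f(9,7)=9 f(9,9)=1
t=10: f(10,-4)=110 f(10,-2)=209 f(10,0)=252 f(10,2)=210 f(10,4)=120 f(10,6)=45 f(10,8)=10 f(10,10)=1
t=11: f(11,-5)=110 f(11,-3)=319 f(11,-1)=461 f(11,1)=462 f(11,3)=330 f(11,5)=165 f(11,7)=55 f(11,9)=11 f(11,11)=1
Σ_s f(11,s) = 1914
P = 1914/2048 = 957/1024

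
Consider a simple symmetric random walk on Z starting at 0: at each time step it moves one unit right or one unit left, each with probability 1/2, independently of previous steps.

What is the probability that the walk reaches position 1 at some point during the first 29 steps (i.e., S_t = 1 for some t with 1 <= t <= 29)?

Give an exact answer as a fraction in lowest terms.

Answer: 57414019/67108864

Derivation:
Count via complement. Let g(t,s) = #length-t paths at position s with S_1..S_t all ≠ 1.
g(t,s) = g(t-1,s-1) + g(t-1,s+1) for s ≠ 1; g(t,1) = 0.
t=0: g(0,0)=1
t=1: g(1,-1)=1
t=2: g(2,-2)=1 g(2,0)=1
t=3: g(3,-3)=1 g(3,-1)=2
t=4: g(4,-4)=1 g(4,-2)=3 g(4,0)=2
t=5: g(5,-5)=1 g(5,-3)=4 g(5,-1)=5
t=6: g(6,-6)=1 g(6,-4)=5 g(6,-2)=9 g(6,0)=5
t=7: g(7,-7)=1 g(7,-5)=6 g(7,-3)=14 g(7,-1)=14
t=8: g(8,-8)=1 g(8,-6)=7 g(8,-4)=20 g(8,-2)=28 g(8,0)=14
t=9: g(9,-9)=1 g(9,-7)=8 g(9,-5)=27 g(9,-3)=48 g(9,-1)=42
t=10: g(10,-10)=1 g(10,-8)=9 g(10,-6)=35 g(10,-4)=75 g(10,-2)=90 g(10,0)=42
t=11: g(11,-11)=1 g(11,-9)=10 g(11,-7)=44 g(11,-5)=110 g(11,-3)=165 g(11,-1)=132
t=12: g(12,-12)=1 g(12,-10)=11 g(12,-8)=54 g(12,-6)=154 g(12,-4)=275 g(12,-2)=297 g(12,0)=132
t=13: g(13,-13)=1 g(13,-11)=12 g(13,-9)=65 g(13,-7)=208 g(13,-5)=429 g(13,-3)=572 g(13,-1)=429
t=14: g(14,-14)=1 g(14,-12)=13 g(14,-10)=77 g(14,-8)=273 g(14,-6)=637 g(14,-4)=1001 g(14,-2)=1001 g(14,0)=429
t=15: g(15,-15)=1 g(15,-13)=14 g(15,-11)=90 g(15,-9)=350 g(15,-7)=910 g(15,-5)=1638 g(15,-3)=2002 g(15,-1)=1430
t=16: g(16,-16)=1 g(16,-14)=15 g(16,-12)=104 g(16,-10)=440 g(16,-8)=1260 g(16,-6)=2548 g(16,-4)=3640 g(16,-2)=3432 g(16,0)=1430
t=17: g(17,-17)=1 g(17,-15)=16 g(17,-13)=119 g(17,-11)=544 g(17,-9)=1700 g(17,-7)=3808 g(17,-5)=6188 g(17,-3)=7072 g(17,-1)=4862
t=18: g(18,-18)=1 g(18,-16)=17 g(18,-14)=135 g(18,-12)=663 g(18,-10)=2244 g(18,-8)=5508 g(18,-6)=9996 g(18,-4)=13260 g(18,-2)=11934 g(18,0)=4862
t=19: g(19,-19)=1 g(19,-17)=18 g(19,-15)=152 g(19,-13)=798 g(19,-11)=2907 g(19,-9)=7752 g(19,-7)=15504 g(19,-5)=23256 g(19,-3)=25194 g(19,-1)=16796
t=20: g(20,-20)=1 g(20,-18)=19 g(20,-16)=170 g(20,-14)=950 g(20,-12)=3705 g(20,-10)=10659 g(20,-8)=23256 g(20,-6)=38760 g(20,-4)=48450 g(20,-2)=41990 g(20,0)=16796
t=21: g(21,-21)=1 g(21,-19)=20 g(21,-17)=189 g(21,-15)=1120 g(21,-13)=4655 g(21,-11)=14364 g(21,-9)=33915 g(21,-7)=62016 g(21,-5)=87210 g(21,-3)=90440 g(21,-1)=58786
t=22: g(22,-22)=1 g(22,-20)=21 g(22,-18)=209 g(22,-16)=1309 g(22,-14)=5775 g(22,-12)=19019 g(22,-10)=48279 g(22,-8)=95931 g(22,-6)=149226 g(22,-4)=177650 g(22,-2)=149226 g(22,0)=58786
t=23: g(23,-23)=1 g(23,-21)=22 g(23,-19)=230 g(23,-17)=1518 g(23,-15)=7084 g(23,-13)=24794 g(23,-11)=67298 g(23,-9)=144210 g(23,-7)=245157 g(23,-5)=326876 g(23,-3)=326876 g(23,-1)=208012
t=24: g(24,-24)=1 g(24,-22)=23 g(24,-20)=252 g(24,-18)=1748 g(24,-16)=8602 g(24,-14)=31878 g(24,-12)=92092 g(24,-10)=211508 g(24,-8)=389367 g(24,-6)=572033 g(24,-4)=653752 g(24,-2)=534888 g(24,0)=208012
t=25: g(25,-25)=1 g(25,-23)=24 g(25,-21)=275 g(25,-19)=2000 g(25,-17)=10350 g(25,-15)=40480 g(25,-13)=123970 g(25,-11)=303600 g(25,-9)=600875 g(25,-7)=961400 g(25,-5)=1225785 g(25,-3)=1188640 g(25,-1)=742900
t=26: g(26,-26)=1 g(26,-24)=25 g(26,-22)=299 g(26,-20)=2275 g(26,-18)=12350 g(26,-16)=50830 g(26,-14)=164450 g(26,-12)=427570 g(26,-10)=904475 g(26,-8)=1562275 g(26,-6)=2187185 g(26,-4)=2414425 g(26,-2)=1931540 g(26,0)=742900
t=27: g(27,-27)=1 g(27,-25)=26 g(27,-23)=324 g(27,-21)=2574 g(27,-19)=14625 g(27,-17)=63180 g(27,-15)=215280 g(27,-13)=592020 g(27,-11)=1332045 g(27,-9)=2466750 g(27,-7)=3749460 g(27,-5)=4601610 g(27,-3)=4345965 g(27,-1)=2674440
t=28: g(28,-28)=1 g(28,-26)=27 g(28,-24)=350 g(28,-22)=2898 g(28,-20)=17199 g(28,-18)=77805 g(28,-16)=278460 g(28,-14)=807300 g(28,-12)=1924065 g(28,-10)=3798795 g(28,-8)=6216210 g(28,-6)=8351070 g(28,-4)=8947575 g(28,-2)=7020405 g(28,0)=2674440
t=29: g(29,-29)=1 g(29,-27)=28 g(29,-25)=377 g(29,-23)=3248 g(29,-21)=20097 g(29,-19)=95004 g(29,-17)=356265 g(29,-15)=1085760 g(29,-13)=2731365 g(29,-11)=5722860 g(29,-9)=10015005 g(29,-7)=14567280 g(29,-5)=17298645 g(29,-3)=15967980 g(29,-1)=9694845
Paths never hitting 1: Σ_s g(29,s) = 77558760
Paths hitting 1: 2^29 - 77558760 = 459312152
P = 459312152/536870912 = 57414019/67108864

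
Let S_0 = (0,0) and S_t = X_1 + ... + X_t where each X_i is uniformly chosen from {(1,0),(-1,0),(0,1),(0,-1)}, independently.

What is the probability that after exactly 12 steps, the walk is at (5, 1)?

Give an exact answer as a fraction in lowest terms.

Answer: 27225/4194304

Derivation:
Let h be the number of horizontal steps (so 12-h are vertical). To end at (5,1) need (h+5)/2 right-steps and ((12-h)+1)/2 up-steps.
Sum over h with 5 ≤ h ≤ 11, h ≡ 1 (mod 2), 12-h ≡ 1 (mod 2):
h=5: C(12,5)·C(5,5)·C(7,4) = 792·1·35 = 27720
h=7: C(12,7)·C(7,6)·C(5,3) = 792·7·10 = 55440
h=9: C(12,9)·C(9,7)·C(3,2) = 220·36·3 = 23760
h=11: C(12,11)·C(11,8)·C(1,1) = 12·165·1 = 1980
Total favorable: 108900
Total paths: 4^12 = 16777216
P = 108900/16777216 = 27225/4194304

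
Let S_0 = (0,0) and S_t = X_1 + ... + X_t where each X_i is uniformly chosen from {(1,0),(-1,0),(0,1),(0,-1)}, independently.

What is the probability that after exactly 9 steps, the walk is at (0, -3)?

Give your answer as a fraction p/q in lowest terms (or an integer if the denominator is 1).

Let h be the number of horizontal steps (so 9-h are vertical). To end at (0,-3) need (h+0)/2 right-steps and ((9-h)-3)/2 up-steps.
Sum over h with 0 ≤ h ≤ 6, h ≡ 0 (mod 2), 9-h ≡ 1 (mod 2):
h=0: C(9,0)·C(0,0)·C(9,3) = 1·1·84 = 84
h=2: C(9,2)·C(2,1)·C(7,2) = 36·2·21 = 1512
h=4: C(9,4)·C(4,2)·C(5,1) = 126·6·5 = 3780
h=6: C(9,6)·C(6,3)·C(3,0) = 84·20·1 = 1680
Total favorable: 7056
Total paths: 4^9 = 262144
P = 7056/262144 = 441/16384

Answer: 441/16384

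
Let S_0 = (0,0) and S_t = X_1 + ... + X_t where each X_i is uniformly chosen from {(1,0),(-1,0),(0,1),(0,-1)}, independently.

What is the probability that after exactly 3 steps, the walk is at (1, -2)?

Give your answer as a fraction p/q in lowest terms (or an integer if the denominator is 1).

Let h be the number of horizontal steps (so 3-h are vertical). To end at (1,-2) need (h+1)/2 right-steps and ((3-h)-2)/2 up-steps.
Sum over h with 1 ≤ h ≤ 1, h ≡ 1 (mod 2), 3-h ≡ 0 (mod 2):
h=1: C(3,1)·C(1,1)·C(2,0) = 3·1·1 = 3
Total favorable: 3
Total paths: 4^3 = 64
P = 3/64 = 3/64

Answer: 3/64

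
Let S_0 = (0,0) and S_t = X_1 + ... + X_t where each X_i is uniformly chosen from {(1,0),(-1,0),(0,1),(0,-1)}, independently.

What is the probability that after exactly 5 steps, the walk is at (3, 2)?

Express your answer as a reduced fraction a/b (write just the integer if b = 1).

Answer: 5/512

Derivation:
Let h be the number of horizontal steps (so 5-h are vertical). To end at (3,2) need (h+3)/2 right-steps and ((5-h)+2)/2 up-steps.
Sum over h with 3 ≤ h ≤ 3, h ≡ 1 (mod 2), 5-h ≡ 0 (mod 2):
h=3: C(5,3)·C(3,3)·C(2,2) = 10·1·1 = 10
Total favorable: 10
Total paths: 4^5 = 1024
P = 10/1024 = 5/512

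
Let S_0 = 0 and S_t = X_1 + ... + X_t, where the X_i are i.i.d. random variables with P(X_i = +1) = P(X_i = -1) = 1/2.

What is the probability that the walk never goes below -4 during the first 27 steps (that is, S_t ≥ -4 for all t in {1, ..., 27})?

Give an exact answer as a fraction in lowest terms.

Let f(t,s) = #length-t paths at position s with S_1..S_t all ≥ -4.
f(t,s) = f(t-1,s-1) + f(t-1,s+1) for s ≥ -4; f(t,s) = 0 for s < -4.
t=0: f(0,0)=1
t=1: f(1,-1)=1 f(1,1)=1
t=2: f(2,-2)=1 f(2,0)=2 f(2,2)=1
t=3: f(3,-3)=1 f(3,-1)=3 f(3,1)=3 f(3,3)=1
t=4: f(4,-4)=1 f(4,-2)=4 f(4,0)=6 f(4,2)=4 f(4,4)=1
t=5: f(5,-3)=5 f(5,-1)=10 f(5,1)=10 f(5,3)=5 f(5,5)=1
t=6: f(6,-4)=5 f(6,-2)=15 f(6,0)=20 f(6,2)=15 f(6,4)=6 f(6,6)=1
t=7: f(7,-3)=20 f(7,-1)=35 f(7,1)=35 f(7,3)=21 f(7,5)=7 f(7,7)=1
t=8: f(8,-4)=20 f(8,-2)=55 f(8,0)=70 f(8,2)=56 f(8,4)=28 f(8,6)=8 f(8,8)=1
t=9: f(9,-3)=75 f(9,-1)=125 f(9,1)=126 f(9,3)=84 f(9,5)=36 f(9,7)=9 f(9,9)=1
t=10: f(10,-4)=75 f(10,-2)=200 f(10,0)=251 f(10,2)=210 f(10,4)=120 f(10,6)=45 f(10,8)=10 f(10,10)=1
t=11: f(11,-3)=275 f(11,-1)=451 f(11,1)=461 f(11,3)=330 f(11,5)=165 f(11,7)=55 f(11,9)=11 f(11,11)=1
t=12: f(12,-4)=275 f(12,-2)=726 f(12,0)=912 f(12,2)=791 f(12,4)=495 f(12,6)=220 f(12,8)=66 f(12,10)=12 f(12,12)=1
t=13: f(13,-3)=1001 f(13,-1)=1638 f(13,1)=1703 f(13,3)=1286 f(13,5)=715 f(13,7)=286 f(13,9)=78 f(13,11)=13 f(13,13)=1
t=14: f(14,-4)=1001 f(14,-2)=2639 f(14,0)=3341 f(14,2)=2989 f(14,4)=2001 f(14,6)=1001 f(14,8)=364 f(14,10)=91 f(14,12)=14 f(14,14)=1
t=15: f(15,-3)=3640 f(15,-1)=5980 f(15,1)=6330 f(15,3)=4990 f(15,5)=3002 f(15,7)=1365 f(15,9)=455 f(15,11)=105 f(15,13)=15 f(15,15)=1
t=16: f(16,-4)=3640 f(16,-2)=9620 f(16,0)=12310 f(16,2)=11320 f(16,4)=7992 f(16,6)=4367 f(16,8)=1820 f(16,10)=560 f(16,12)=120 f(16,14)=16 f(16,16)=1
t=17: f(17,-3)=13260 f(17,-1)=21930 f(17,1)=23630 f(17,3)=19312 f(17,5)=12359 f(17,7)=6187 f(17,9)=2380 f(17,11)=680 f(17,13)=136 f(17,15)=17 f(17,17)=1
t=18: f(18,-4)=13260 f(18,-2)=35190 f(18,0)=45560 f(18,2)=42942 f(18,4)=31671 f(18,6)=18546 f(18,8)=8567 f(18,10)=3060 f(18,12)=816 f(18,14)=153 f(18,16)=18 f(18,18)=1
t=19: f(19,-3)=48450 f(19,-1)=80750 f(19,1)=88502 f(19,3)=74613 f(19,5)=50217 f(19,7)=27113 f(19,9)=11627 f(19,11)=3876 f(19,13)=969 f(19,15)=171 f(19,17)=19 f(19,19)=1
t=20: f(20,-4)=48450 f(20,-2)=129200 f(20,0)=169252 f(20,2)=163115 f(20,4)=124830 f(20,6)=77330 f(20,8)=38740 f(20,10)=15503 f(20,12)=4845 f(20,14)=1140 f(20,16)=190 f(20,18)=20 f(20,20)=1
t=21: f(21,-3)=177650 f(21,-1)=298452 f(21,1)=332367 f(21,3)=287945 f(21,5)=202160 f(21,7)=116070 f(21,9)=54243 f(21,11)=20348 f(21,13)=5985 f(21,15)=1330 f(21,17)=210 f(21,19)=21 f(21,21)=1
t=22: f(22,-4)=177650 f(22,-2)=476102 f(22,0)=630819 f(22,2)=620312 f(22,4)=490105 f(22,6)=318230 f(22,8)=170313 f(22,10)=74591 f(22,12)=26333 f(22,14)=7315 f(22,16)=1540 f(22,18)=231 f(22,20)=22 f(22,22)=1
t=23: f(23,-3)=653752 f(23,-1)=1106921 f(23,1)=1251131 f(23,3)=1110417 f(23,5)=808335 f(23,7)=488543 f(23,9)=244904 f(23,11)=100924 f(23,13)=33648 f(23,15)=8855 f(23,17)=1771 f(23,19)=253 f(23,21)=23 f(23,23)=1
t=24: f(24,-4)=653752 f(24,-2)=1760673 f(24,0)=2358052 f(24,2)=2361548 f(24,4)=1918752 f(24,6)=1296878 f(24,8)=733447 f(24,10)=345828 f(24,12)=134572 f(24,14)=42503 f(24,16)=10626 f(24,18)=2024 f(24,20)=276 f(24,22)=24 f(24,24)=1
t=25: f(25,-3)=2414425 f(25,-1)=4118725 f(25,1)=4719600 f(25,3)=4280300 f(25,5)=3215630 f(25,7)=2030325 f(25,9)=1079275 f(25,11)=480400 f(25,13)=177075 f(25,15)=53129 f(25,17)=12650 f(25,19)=2300 f(25,21)=300 f(25,23)=25 f(25,25)=1
t=26: f(26,-4)=2414425 f(26,-2)=6533150 f(26,0)=8838325 f(26,2)=8999900 f(26,4)=7495930 f(26,6)=5245955 f(26,8)=3109600 f(26,10)=1559675 f(26,12)=657475 f(26,14)=230204 f(26,16)=65779 f(26,18)=14950 f(26,20)=2600 f(26,22)=325 f(26,24)=26 f(26,26)=1
t=27: f(27,-3)=8947575 f(27,-1)=15371475 f(27,1)=17838225 f(27,3)=16495830 f(27,5)=12741885 f(27,7)=8355555 f(27,9)=4669275 f(27,11)=2217150 f(27,13)=887679 f(27,15)=295983 f(27,17)=80729 f(27,19)=17550 f(27,21)=2925 f(27,23)=351 f(27,25)=27 f(27,27)=1
Σ_s f(27,s) = 87922215
P = 87922215/134217728 = 87922215/134217728

Answer: 87922215/134217728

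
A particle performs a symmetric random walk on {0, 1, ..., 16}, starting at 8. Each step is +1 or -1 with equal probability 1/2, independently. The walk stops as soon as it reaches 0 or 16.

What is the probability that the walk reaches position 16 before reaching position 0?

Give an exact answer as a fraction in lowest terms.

Answer: 1/2

Derivation:
Symmetric walk (p = 1/2): the harmonic-function argument gives P(hit 16 before 0 | start at 8) = a/N.
P = 8/16 = 1/2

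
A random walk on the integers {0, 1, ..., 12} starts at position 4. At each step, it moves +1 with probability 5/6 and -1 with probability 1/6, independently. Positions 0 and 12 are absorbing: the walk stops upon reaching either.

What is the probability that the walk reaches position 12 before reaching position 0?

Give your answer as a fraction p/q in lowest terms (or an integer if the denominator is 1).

Answer: 390625/391251

Derivation:
Biased walk: p = 5/6, q = 1/6, r = q/p = 1/5
Gambler's ruin: P(hit 12 before 0 | start at 4) = (1 - r^a)/(1 - r^N)
r^4 = 1/625; r^12 = 1/244140625
P = (1 - 1/625) / (1 - 1/244140625) = 624/625 / 244140624/244140625 = 390625/391251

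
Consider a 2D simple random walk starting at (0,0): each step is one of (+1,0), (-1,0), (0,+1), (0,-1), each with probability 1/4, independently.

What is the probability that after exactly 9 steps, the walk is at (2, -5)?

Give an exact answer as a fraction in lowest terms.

Let h be the number of horizontal steps (so 9-h are vertical). To end at (2,-5) need (h+2)/2 right-steps and ((9-h)-5)/2 up-steps.
Sum over h with 2 ≤ h ≤ 4, h ≡ 0 (mod 2), 9-h ≡ 1 (mod 2):
h=2: C(9,2)·C(2,2)·C(7,1) = 36·1·7 = 252
h=4: C(9,4)·C(4,3)·C(5,0) = 126·4·1 = 504
Total favorable: 756
Total paths: 4^9 = 262144
P = 756/262144 = 189/65536

Answer: 189/65536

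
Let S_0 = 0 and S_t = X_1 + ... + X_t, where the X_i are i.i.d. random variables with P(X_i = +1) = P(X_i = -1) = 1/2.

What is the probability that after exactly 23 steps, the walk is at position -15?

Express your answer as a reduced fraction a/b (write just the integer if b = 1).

Answer: 8855/8388608

Derivation:
To reach position -15 after 23 steps: need 4 steps of +1 and 19 of -1.
Favorable paths: C(23,4) = 8855
Total paths: 2^23 = 8388608
P = 8855/8388608 = 8855/8388608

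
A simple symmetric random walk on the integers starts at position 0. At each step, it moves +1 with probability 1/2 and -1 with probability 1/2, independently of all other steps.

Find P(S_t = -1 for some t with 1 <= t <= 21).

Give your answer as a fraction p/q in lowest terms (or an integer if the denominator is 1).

Answer: 436109/524288

Derivation:
Count via complement. Let g(t,s) = #length-t paths at position s with S_1..S_t all ≠ -1.
g(t,s) = g(t-1,s-1) + g(t-1,s+1) for s ≠ -1; g(t,-1) = 0.
t=0: g(0,0)=1
t=1: g(1,1)=1
t=2: g(2,0)=1 g(2,2)=1
t=3: g(3,1)=2 g(3,3)=1
t=4: g(4,0)=2 g(4,2)=3 g(4,4)=1
t=5: g(5,1)=5 g(5,3)=4 g(5,5)=1
t=6: g(6,0)=5 g(6,2)=9 g(6,4)=5 g(6,6)=1
t=7: g(7,1)=14 g(7,3)=14 g(7,5)=6 g(7,7)=1
t=8: g(8,0)=14 g(8,2)=28 g(8,4)=20 g(8,6)=7 g(8,8)=1
t=9: g(9,1)=42 g(9,3)=48 g(9,5)=27 g(9,7)=8 g(9,9)=1
t=10: g(10,0)=42 g(10,2)=90 g(10,4)=75 g(10,6)=35 g(10,8)=9 g(10,10)=1
t=11: g(11,1)=132 g(11,3)=165 g(11,5)=110 g(11,7)=44 g(11,9)=10 g(11,11)=1
t=12: g(12,0)=132 g(12,2)=297 g(12,4)=275 g(12,6)=154 g(12,8)=54 g(12,10)=11 g(12,12)=1
t=13: g(13,1)=429 g(13,3)=572 g(13,5)=429 g(13,7)=208 g(13,9)=65 g(13,11)=12 g(13,13)=1
t=14: g(14,0)=429 g(14,2)=1001 g(14,4)=1001 g(14,6)=637 g(14,8)=273 g(14,10)=77 g(14,12)=13 g(14,14)=1
t=15: g(15,1)=1430 g(15,3)=2002 g(15,5)=1638 g(15,7)=910 g(15,9)=350 g(15,11)=90 g(15,13)=14 g(15,15)=1
t=16: g(16,0)=1430 g(16,2)=3432 g(16,4)=3640 g(16,6)=2548 g(16,8)=1260 g(16,10)=440 g(16,12)=104 g(16,14)=15 g(16,16)=1
t=17: g(17,1)=4862 g(17,3)=7072 g(17,5)=6188 g(17,7)=3808 g(17,9)=1700 g(17,11)=544 g(17,13)=119 g(17,15)=16 g(17,17)=1
t=18: g(18,0)=4862 g(18,2)=11934 g(18,4)=13260 g(18,6)=9996 g(18,8)=5508 g(18,10)=2244 g(18,12)=663 g(18,14)=135 g(18,16)=17 g(18,18)=1
t=19: g(19,1)=16796 g(19,3)=25194 g(19,5)=23256 g(19,7)=15504 g(19,9)=7752 g(19,11)=2907 g(19,13)=798 g(19,15)=152 g(19,17)=18 g(19,19)=1
t=20: g(20,0)=16796 g(20,2)=41990 g(20,4)=48450 g(20,6)=38760 g(20,8)=23256 g(20,10)=10659 g(20,12)=3705 g(20,14)=950 g(20,16)=170 g(20,18)=19 g(20,20)=1
t=21: g(21,1)=58786 g(21,3)=90440 g(21,5)=87210 g(21,7)=62016 g(21,9)=33915 g(21,11)=14364 g(21,13)=4655 g(21,15)=1120 g(21,17)=189 g(21,19)=20 g(21,21)=1
Paths never hitting -1: Σ_s g(21,s) = 352716
Paths hitting -1: 2^21 - 352716 = 1744436
P = 1744436/2097152 = 436109/524288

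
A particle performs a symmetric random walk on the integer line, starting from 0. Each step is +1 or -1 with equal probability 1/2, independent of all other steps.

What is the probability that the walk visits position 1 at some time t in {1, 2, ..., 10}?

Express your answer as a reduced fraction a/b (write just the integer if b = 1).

Count via complement. Let g(t,s) = #length-t paths at position s with S_1..S_t all ≠ 1.
g(t,s) = g(t-1,s-1) + g(t-1,s+1) for s ≠ 1; g(t,1) = 0.
t=0: g(0,0)=1
t=1: g(1,-1)=1
t=2: g(2,-2)=1 g(2,0)=1
t=3: g(3,-3)=1 g(3,-1)=2
t=4: g(4,-4)=1 g(4,-2)=3 g(4,0)=2
t=5: g(5,-5)=1 g(5,-3)=4 g(5,-1)=5
t=6: g(6,-6)=1 g(6,-4)=5 g(6,-2)=9 g(6,0)=5
t=7: g(7,-7)=1 g(7,-5)=6 g(7,-3)=14 g(7,-1)=14
t=8: g(8,-8)=1 g(8,-6)=7 g(8,-4)=20 g(8,-2)=28 g(8,0)=14
t=9: g(9,-9)=1 g(9,-7)=8 g(9,-5)=27 g(9,-3)=48 g(9,-1)=42
t=10: g(10,-10)=1 g(10,-8)=9 g(10,-6)=35 g(10,-4)=75 g(10,-2)=90 g(10,0)=42
Paths never hitting 1: Σ_s g(10,s) = 252
Paths hitting 1: 2^10 - 252 = 772
P = 772/1024 = 193/256

Answer: 193/256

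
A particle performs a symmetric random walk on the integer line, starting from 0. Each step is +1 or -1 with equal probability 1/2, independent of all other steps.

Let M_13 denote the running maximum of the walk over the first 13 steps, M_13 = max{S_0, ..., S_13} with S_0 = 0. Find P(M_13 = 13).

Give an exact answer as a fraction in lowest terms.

Let M_13 = max(S_0,...,S_13). Use the reflection principle: for j ≥ 1, #{paths with M_13 ≥ j} = #{S_13 ≥ j} + #{S_13 ≥ j+1}.
By reflection, #{M_13 ≥ 13} = #{S_13 ≥ 13} + #{S_13 ≥ 14} = 1 + 0 = 1.
#{M_13 ≥ 14} = #{S_13 ≥ 14} + #{S_13 ≥ 15} = 0 + 0 = 0.
#{M_13 = 13} = 1 - 0 = 1.
P(M_13 = 13) = 1/8192 = 1/8192

Answer: 1/8192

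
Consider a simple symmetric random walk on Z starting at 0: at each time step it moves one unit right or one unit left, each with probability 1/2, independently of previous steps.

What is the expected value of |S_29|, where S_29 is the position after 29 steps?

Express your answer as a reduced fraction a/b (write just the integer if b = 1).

Answer: 145422675/33554432

Derivation:
S_29 takes values m ≡ 1 (mod 2) with |m| ≤ 29; P(S_29=m) = C(29,(29+m)/2)/2^29.
Total paths: 2^29 = 536870912
Distribution: P(S=-29)=1/536870912, P(S=-27)=29/536870912, P(S=-25)=406/536870912, P(S=-23)=3654/536870912, P(S=-21)=23751/536870912, P(S=-19)=118755/536870912, P(S=-17)=475020/536870912, P(S=-15)=1560780/536870912, P(S=-13)=4292145/536870912, P(S=-11)=10015005/536870912, P(S=-9)=20030010/536870912, P(S=-7)=34597290/536870912, P(S=-5)=51895935/536870912, P(S=-3)=67863915/536870912, P(S=-1)=77558760/536870912, P(S=1)=77558760/536870912, P(S=3)=67863915/536870912, P(S=5)=51895935/536870912, P(S=7)=34597290/536870912, P(S=9)=20030010/536870912, P(S=11)=10015005/536870912, P(S=13)=4292145/536870912, P(S=15)=1560780/536870912, P(S=17)=475020/536870912, P(S=19)=118755/536870912, P(S=21)=23751/536870912, P(S=23)=3654/536870912, P(S=25)=406/536870912, P(S=27)=29/536870912, P(S=29)=1/536870912
E[|S_29|] = Σ_m |m|·P(S_29=m) = 2326762800/536870912 = 145422675/33554432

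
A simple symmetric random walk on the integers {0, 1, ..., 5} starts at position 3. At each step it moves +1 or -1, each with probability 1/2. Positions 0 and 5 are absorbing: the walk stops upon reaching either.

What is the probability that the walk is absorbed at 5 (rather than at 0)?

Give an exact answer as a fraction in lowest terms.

Answer: 3/5

Derivation:
Symmetric walk (p = 1/2): the harmonic-function argument gives P(hit 5 before 0 | start at 3) = a/N.
P = 3/5 = 3/5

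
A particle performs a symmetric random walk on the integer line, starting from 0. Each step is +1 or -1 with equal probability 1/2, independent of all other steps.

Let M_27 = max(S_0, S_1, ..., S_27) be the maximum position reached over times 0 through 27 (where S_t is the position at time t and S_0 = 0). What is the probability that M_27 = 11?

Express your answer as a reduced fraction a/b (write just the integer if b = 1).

Answer: 2220075/134217728

Derivation:
Let M_27 = max(S_0,...,S_27). Use the reflection principle: for j ≥ 1, #{paths with M_27 ≥ j} = #{S_27 ≥ j} + #{S_27 ≥ j+1}.
By reflection, #{M_27 ≥ 11} = #{S_27 ≥ 11} + #{S_27 ≥ 12} = 3505699 + 1285624 = 4791323.
#{M_27 ≥ 12} = #{S_27 ≥ 12} + #{S_27 ≥ 13} = 1285624 + 1285624 = 2571248.
#{M_27 = 11} = 4791323 - 2571248 = 2220075.
P(M_27 = 11) = 2220075/134217728 = 2220075/134217728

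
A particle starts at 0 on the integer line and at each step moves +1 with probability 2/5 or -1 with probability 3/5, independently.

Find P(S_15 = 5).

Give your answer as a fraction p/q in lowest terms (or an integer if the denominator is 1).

To reach position 5 after 15 steps: need 10 steps of +1 and 5 steps of -1.
Number of such sequences: C(15,10) = 3003
Each has probability (2/5)^10 · (3/5)^5 = 248832/30517578125
P = 3003 · 248832/30517578125 = 747242496/30517578125

Answer: 747242496/30517578125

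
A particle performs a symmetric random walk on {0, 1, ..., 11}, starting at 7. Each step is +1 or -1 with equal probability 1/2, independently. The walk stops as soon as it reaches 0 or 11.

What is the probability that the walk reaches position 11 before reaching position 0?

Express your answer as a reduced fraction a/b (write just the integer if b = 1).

Answer: 7/11

Derivation:
Symmetric walk (p = 1/2): the harmonic-function argument gives P(hit 11 before 0 | start at 7) = a/N.
P = 7/11 = 7/11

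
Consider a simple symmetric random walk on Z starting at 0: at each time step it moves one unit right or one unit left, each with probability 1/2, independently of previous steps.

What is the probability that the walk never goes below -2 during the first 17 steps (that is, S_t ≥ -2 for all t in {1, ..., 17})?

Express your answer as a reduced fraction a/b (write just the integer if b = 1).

Answer: 17017/32768

Derivation:
Let f(t,s) = #length-t paths at position s with S_1..S_t all ≥ -2.
f(t,s) = f(t-1,s-1) + f(t-1,s+1) for s ≥ -2; f(t,s) = 0 for s < -2.
t=0: f(0,0)=1
t=1: f(1,-1)=1 f(1,1)=1
t=2: f(2,-2)=1 f(2,0)=2 f(2,2)=1
t=3: f(3,-1)=3 f(3,1)=3 f(3,3)=1
t=4: f(4,-2)=3 f(4,0)=6 f(4,2)=4 f(4,4)=1
t=5: f(5,-1)=9 f(5,1)=10 f(5,3)=5 f(5,5)=1
t=6: f(6,-2)=9 f(6,0)=19 f(6,2)=15 f(6,4)=6 f(6,6)=1
t=7: f(7,-1)=28 f(7,1)=34 f(7,3)=21 f(7,5)=7 f(7,7)=1
t=8: f(8,-2)=28 f(8,0)=62 f(8,2)=55 f(8,4)=28 f(8,6)=8 f(8,8)=1
t=9: f(9,-1)=90 f(9,1)=117 f(9,3)=83 f(9,5)=36 f(9,7)=9 f(9,9)=1
t=10: f(10,-2)=90 f(10,0)=207 f(10,2)=200 f(10,4)=119 f(10,6)=45 f(10,8)=10 f(10,10)=1
t=11: f(11,-1)=297 f(11,1)=407 f(11,3)=319 f(11,5)=164 f(11,7)=55 f(11,9)=11 f(11,11)=1
t=12: f(12,-2)=297 f(12,0)=704 f(12,2)=726 f(12,4)=483 f(12,6)=219 f(12,8)=66 f(12,10)=12 f(12,12)=1
t=13: f(13,-1)=1001 f(13,1)=1430 f(13,3)=1209 f(13,5)=702 f(13,7)=285 f(13,9)=78 f(13,11)=13 f(13,13)=1
t=14: f(14,-2)=1001 f(14,0)=2431 f(14,2)=2639 f(14,4)=1911 f(14,6)=987 f(14,8)=363 f(14,10)=91 f(14,12)=14 f(14,14)=1
t=15: f(15,-1)=3432 f(15,1)=5070 f(15,3)=4550 f(15,5)=2898 f(15,7)=1350 f(15,9)=454 f(15,11)=105 f(15,13)=15 f(15,15)=1
t=16: f(16,-2)=3432 f(16,0)=8502 f(16,2)=9620 f(16,4)=7448 f(16,6)=4248 f(16,8)=1804 f(16,10)=559 f(16,12)=120 f(16,14)=16 f(16,16)=1
t=17: f(17,-1)=11934 f(17,1)=18122 f(17,3)=17068 f(17,5)=11696 f(17,7)=6052 f(17,9)=2363 f(17,11)=679 f(17,13)=136 f(17,15)=17 f(17,17)=1
Σ_s f(17,s) = 68068
P = 68068/131072 = 17017/32768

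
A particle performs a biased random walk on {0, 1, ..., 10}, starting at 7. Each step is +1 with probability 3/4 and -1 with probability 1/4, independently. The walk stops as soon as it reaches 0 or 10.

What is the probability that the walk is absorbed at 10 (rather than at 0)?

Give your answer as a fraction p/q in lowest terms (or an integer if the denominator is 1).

Biased walk: p = 3/4, q = 1/4, r = q/p = 1/3
Gambler's ruin: P(hit 10 before 0 | start at 7) = (1 - r^a)/(1 - r^N)
r^7 = 1/2187; r^10 = 1/59049
P = (1 - 1/2187) / (1 - 1/59049) = 2186/2187 / 59048/59049 = 29511/29524

Answer: 29511/29524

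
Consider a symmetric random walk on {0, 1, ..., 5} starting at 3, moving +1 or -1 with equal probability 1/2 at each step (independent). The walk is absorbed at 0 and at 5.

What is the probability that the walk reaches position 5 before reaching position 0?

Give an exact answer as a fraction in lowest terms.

Answer: 3/5

Derivation:
Symmetric walk (p = 1/2): the harmonic-function argument gives P(hit 5 before 0 | start at 3) = a/N.
P = 3/5 = 3/5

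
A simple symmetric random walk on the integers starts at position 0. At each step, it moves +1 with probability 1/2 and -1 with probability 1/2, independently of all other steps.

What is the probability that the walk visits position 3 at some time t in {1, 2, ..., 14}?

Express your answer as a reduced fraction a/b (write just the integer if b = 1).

Answer: 3473/8192

Derivation:
Count via complement. Let g(t,s) = #length-t paths at position s with S_1..S_t all ≠ 3.
g(t,s) = g(t-1,s-1) + g(t-1,s+1) for s ≠ 3; g(t,3) = 0.
t=0: g(0,0)=1
t=1: g(1,-1)=1 g(1,1)=1
t=2: g(2,-2)=1 g(2,0)=2 g(2,2)=1
t=3: g(3,-3)=1 g(3,-1)=3 g(3,1)=3
t=4: g(4,-4)=1 g(4,-2)=4 g(4,0)=6 g(4,2)=3
t=5: g(5,-5)=1 g(5,-3)=5 g(5,-1)=10 g(5,1)=9
t=6: g(6,-6)=1 g(6,-4)=6 g(6,-2)=15 g(6,0)=19 g(6,2)=9
t=7: g(7,-7)=1 g(7,-5)=7 g(7,-3)=21 g(7,-1)=34 g(7,1)=28
t=8: g(8,-8)=1 g(8,-6)=8 g(8,-4)=28 g(8,-2)=55 g(8,0)=62 g(8,2)=28
t=9: g(9,-9)=1 g(9,-7)=9 g(9,-5)=36 g(9,-3)=83 g(9,-1)=117 g(9,1)=90
t=10: g(10,-10)=1 g(10,-8)=10 g(10,-6)=45 g(10,-4)=119 g(10,-2)=200 g(10,0)=207 g(10,2)=90
t=11: g(11,-11)=1 g(11,-9)=11 g(11,-7)=55 g(11,-5)=164 g(11,-3)=319 g(11,-1)=407 g(11,1)=297
t=12: g(12,-12)=1 g(12,-10)=12 g(12,-8)=66 g(12,-6)=219 g(12,-4)=483 g(12,-2)=726 g(12,0)=704 g(12,2)=297
t=13: g(13,-13)=1 g(13,-11)=13 g(13,-9)=78 g(13,-7)=285 g(13,-5)=702 g(13,-3)=1209 g(13,-1)=1430 g(13,1)=1001
t=14: g(14,-14)=1 g(14,-12)=14 g(14,-10)=91 g(14,-8)=363 g(14,-6)=987 g(14,-4)=1911 g(14,-2)=2639 g(14,0)=2431 g(14,2)=1001
Paths never hitting 3: Σ_s g(14,s) = 9438
Paths hitting 3: 2^14 - 9438 = 6946
P = 6946/16384 = 3473/8192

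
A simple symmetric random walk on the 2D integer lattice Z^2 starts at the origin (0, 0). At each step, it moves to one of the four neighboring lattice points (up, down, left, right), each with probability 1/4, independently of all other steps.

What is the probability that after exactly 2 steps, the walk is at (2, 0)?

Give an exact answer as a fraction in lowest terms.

Let h be the number of horizontal steps (so 2-h are vertical). To end at (2,0) need (h+2)/2 right-steps and ((2-h)+0)/2 up-steps.
Sum over h with 2 ≤ h ≤ 2, h ≡ 0 (mod 2), 2-h ≡ 0 (mod 2):
h=2: C(2,2)·C(2,2)·C(0,0) = 1·1·1 = 1
Total favorable: 1
Total paths: 4^2 = 16
P = 1/16 = 1/16

Answer: 1/16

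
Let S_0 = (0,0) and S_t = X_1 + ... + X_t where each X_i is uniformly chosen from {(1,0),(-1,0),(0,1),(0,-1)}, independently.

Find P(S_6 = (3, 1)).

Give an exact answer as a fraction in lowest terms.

Answer: 45/2048

Derivation:
Let h be the number of horizontal steps (so 6-h are vertical). To end at (3,1) need (h+3)/2 right-steps and ((6-h)+1)/2 up-steps.
Sum over h with 3 ≤ h ≤ 5, h ≡ 1 (mod 2), 6-h ≡ 1 (mod 2):
h=3: C(6,3)·C(3,3)·C(3,2) = 20·1·3 = 60
h=5: C(6,5)·C(5,4)·C(1,1) = 6·5·1 = 30
Total favorable: 90
Total paths: 4^6 = 4096
P = 90/4096 = 45/2048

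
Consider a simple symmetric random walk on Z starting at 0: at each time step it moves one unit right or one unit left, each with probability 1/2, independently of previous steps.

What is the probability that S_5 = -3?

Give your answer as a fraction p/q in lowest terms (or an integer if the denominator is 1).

To reach position -3 after 5 steps: need 1 step of +1 and 4 of -1.
Favorable paths: C(5,1) = 5
Total paths: 2^5 = 32
P = 5/32 = 5/32

Answer: 5/32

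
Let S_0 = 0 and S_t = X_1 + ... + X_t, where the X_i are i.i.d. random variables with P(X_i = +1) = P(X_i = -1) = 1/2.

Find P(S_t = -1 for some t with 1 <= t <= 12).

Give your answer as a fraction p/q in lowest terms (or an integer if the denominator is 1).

Count via complement. Let g(t,s) = #length-t paths at position s with S_1..S_t all ≠ -1.
g(t,s) = g(t-1,s-1) + g(t-1,s+1) for s ≠ -1; g(t,-1) = 0.
t=0: g(0,0)=1
t=1: g(1,1)=1
t=2: g(2,0)=1 g(2,2)=1
t=3: g(3,1)=2 g(3,3)=1
t=4: g(4,0)=2 g(4,2)=3 g(4,4)=1
t=5: g(5,1)=5 g(5,3)=4 g(5,5)=1
t=6: g(6,0)=5 g(6,2)=9 g(6,4)=5 g(6,6)=1
t=7: g(7,1)=14 g(7,3)=14 g(7,5)=6 g(7,7)=1
t=8: g(8,0)=14 g(8,2)=28 g(8,4)=20 g(8,6)=7 g(8,8)=1
t=9: g(9,1)=42 g(9,3)=48 g(9,5)=27 g(9,7)=8 g(9,9)=1
t=10: g(10,0)=42 g(10,2)=90 g(10,4)=75 g(10,6)=35 g(10,8)=9 g(10,10)=1
t=11: g(11,1)=132 g(11,3)=165 g(11,5)=110 g(11,7)=44 g(11,9)=10 g(11,11)=1
t=12: g(12,0)=132 g(12,2)=297 g(12,4)=275 g(12,6)=154 g(12,8)=54 g(12,10)=11 g(12,12)=1
Paths never hitting -1: Σ_s g(12,s) = 924
Paths hitting -1: 2^12 - 924 = 3172
P = 3172/4096 = 793/1024

Answer: 793/1024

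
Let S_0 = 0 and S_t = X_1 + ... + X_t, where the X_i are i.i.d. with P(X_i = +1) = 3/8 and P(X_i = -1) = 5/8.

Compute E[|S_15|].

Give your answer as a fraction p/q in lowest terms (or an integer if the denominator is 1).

S_15 takes values m ≡ 1 (mod 2) with |m| ≤ 15; P(S_15=m) = C(15,(15+m)/2) · (3/8)^((15+m)/2) · (5/8)^((15-m)/2).
Distribution: P(S=-15)=30517578125/35184372088832, P(S=-13)=274658203125/35184372088832, P(S=-11)=1153564453125/35184372088832, P(S=-9)=2999267578125/35184372088832, P(S=-7)=5398681640625/35184372088832, P(S=-5)=7126259765625/35184372088832, P(S=-3)=7126259765625/35184372088832, P(S=-1)=5497400390625/35184372088832, P(S=1)=3298440234375/35184372088832, P(S=3)=1539272109375/35184372088832, P(S=5)=554137959375/35184372088832, P(S=7)=151128534375/35184372088832, P(S=9)=30225706875/35184372088832, P(S=11)=4185097875/35184372088832, P(S=13)=358722675/35184372088832, P(S=15)=14348907/35184372088832
E[|S_15|] = Σ_m |m|·P(S_15=m) = 2438702807295/549755813888

Answer: 2438702807295/549755813888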